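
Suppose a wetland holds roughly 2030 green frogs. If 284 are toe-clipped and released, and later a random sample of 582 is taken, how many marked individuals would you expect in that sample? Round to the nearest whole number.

expected recaptures ≈ 81

The marked fraction of the population is 284/2030, so in a sample of 582 expect C·(M/N) marked.
E[R] = 284 × 582 / 2030 = 165288 / 2030 ≈ 81.4 → 81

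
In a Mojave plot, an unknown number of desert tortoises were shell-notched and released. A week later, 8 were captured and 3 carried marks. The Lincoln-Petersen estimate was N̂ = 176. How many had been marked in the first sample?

M = 66

From N = M·C/R: M = N·R / C = 176·3 / 8 = 528 / 8 = 66.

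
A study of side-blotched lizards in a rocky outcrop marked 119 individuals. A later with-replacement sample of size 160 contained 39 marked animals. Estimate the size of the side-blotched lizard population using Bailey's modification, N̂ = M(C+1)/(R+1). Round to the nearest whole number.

N̂ = 119·(160+1)/(39+1) = 119·161/40 = 19159/40 ≈ 479.0 → 479

N ≈ 479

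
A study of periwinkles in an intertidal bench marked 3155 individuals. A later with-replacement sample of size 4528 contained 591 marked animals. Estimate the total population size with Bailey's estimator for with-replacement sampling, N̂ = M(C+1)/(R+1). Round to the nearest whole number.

N̂ = 3155·(4528+1)/(591+1) = 3155·4529/592 = 14288995/592 ≈ 24136.8 → 24137

N ≈ 24,137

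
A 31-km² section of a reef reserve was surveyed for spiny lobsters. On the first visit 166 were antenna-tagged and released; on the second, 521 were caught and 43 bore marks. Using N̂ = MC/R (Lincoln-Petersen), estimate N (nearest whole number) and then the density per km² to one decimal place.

density ≈ 64.9 spiny lobsters per km²

N̂ = 166·521/43 = 86486/43 ≈ 2011.3 → 2011
Density = N̂ / area = 2011 / 31 ≈ 64.87 → 64.9 per km²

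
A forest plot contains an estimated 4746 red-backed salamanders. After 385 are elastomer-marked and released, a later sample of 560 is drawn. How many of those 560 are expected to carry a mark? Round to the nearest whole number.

expected recaptures ≈ 45

The marked fraction of the population is 385/4746, so in a sample of 560 expect C·(M/N) marked.
E[R] = 385 × 560 / 4746 = 215600 / 4746 ≈ 45.4 → 45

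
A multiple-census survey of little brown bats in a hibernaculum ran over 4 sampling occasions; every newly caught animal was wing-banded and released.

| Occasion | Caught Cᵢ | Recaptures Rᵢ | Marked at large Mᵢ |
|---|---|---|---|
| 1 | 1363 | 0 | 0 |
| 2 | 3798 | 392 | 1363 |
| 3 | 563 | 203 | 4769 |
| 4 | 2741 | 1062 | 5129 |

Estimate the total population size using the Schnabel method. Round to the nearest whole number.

Σ MᵢCᵢ = 0·1363 + 1363·3798 + 4769·563 + 5129·2741 = 0 + 5176674 + 2684947 + 14058589 = 21920210
Σ Rᵢ = 0 + 392 + 203 + 1062 = 1657
N̂ = 21920210 / 1657 ≈ 13228.9 → 13229

N ≈ 13,229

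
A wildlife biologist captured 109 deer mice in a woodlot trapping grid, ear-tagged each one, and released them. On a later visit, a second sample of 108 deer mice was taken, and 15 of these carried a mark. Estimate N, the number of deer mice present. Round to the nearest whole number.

N ≈ 785

If marked individuals mix randomly, R/C ≈ M/N, giving N ≈ M·C/R.
N = (109 × 108) / 15 = 11772 / 15 ≈ 784.8 → 785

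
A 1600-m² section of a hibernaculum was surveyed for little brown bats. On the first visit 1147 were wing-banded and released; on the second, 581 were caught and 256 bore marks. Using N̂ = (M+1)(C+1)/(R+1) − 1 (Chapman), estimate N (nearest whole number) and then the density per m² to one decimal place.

N̂ = 1148·582/257 − 1 = 668136/257 − 1 ≈ 2598.8 → 2599
Density = N̂ / area = 2599 / 1600 ≈ 1.62 → 1.6 per m²

density ≈ 1.6 little brown bats per m²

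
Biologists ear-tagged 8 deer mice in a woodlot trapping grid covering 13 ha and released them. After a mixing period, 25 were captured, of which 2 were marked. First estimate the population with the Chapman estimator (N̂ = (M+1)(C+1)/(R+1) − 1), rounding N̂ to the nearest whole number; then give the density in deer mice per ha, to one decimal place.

density ≈ 5.9 deer mice per ha

N̂ = 9·26/3 − 1 = 234/3 − 1 = 77
Density = N̂ / area = 77 / 13 ≈ 5.92 → 5.9 per ha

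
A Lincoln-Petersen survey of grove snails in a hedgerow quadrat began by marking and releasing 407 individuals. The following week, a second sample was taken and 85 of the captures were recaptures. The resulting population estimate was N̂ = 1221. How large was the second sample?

C = 255

From N = M·C/R: C = N·R / M = 1221·85 / 407 = 103785 / 407 = 255.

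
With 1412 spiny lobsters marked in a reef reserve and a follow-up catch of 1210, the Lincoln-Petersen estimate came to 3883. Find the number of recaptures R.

R = 440

From N = M·C/R: R = M·C / N = 1412·1210 / 3883 = 1708520 / 3883 = 440.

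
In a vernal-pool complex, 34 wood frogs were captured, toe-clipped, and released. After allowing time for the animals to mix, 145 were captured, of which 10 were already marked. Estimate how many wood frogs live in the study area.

N = (34 × 145) / 10 = 4930 / 10 = 493

N = 493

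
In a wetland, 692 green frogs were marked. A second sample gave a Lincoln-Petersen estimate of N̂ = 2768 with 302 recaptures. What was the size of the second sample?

C = 1208

From N = M·C/R: C = N·R / M = 2768·302 / 692 = 835936 / 692 = 1208.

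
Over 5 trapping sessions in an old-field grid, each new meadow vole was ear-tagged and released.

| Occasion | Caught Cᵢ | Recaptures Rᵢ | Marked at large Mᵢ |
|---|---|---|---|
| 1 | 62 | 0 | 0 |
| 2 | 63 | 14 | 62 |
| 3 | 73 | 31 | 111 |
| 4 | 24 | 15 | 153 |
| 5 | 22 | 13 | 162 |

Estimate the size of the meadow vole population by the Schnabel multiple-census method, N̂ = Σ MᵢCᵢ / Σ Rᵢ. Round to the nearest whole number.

N ≈ 264

Σ MᵢCᵢ = 0·62 + 62·63 + 111·73 + 153·24 + 162·22 = 0 + 3906 + 8103 + 3672 + 3564 = 19245
Σ Rᵢ = 0 + 14 + 31 + 15 + 13 = 73
N̂ = 19245 / 73 ≈ 263.6 → 264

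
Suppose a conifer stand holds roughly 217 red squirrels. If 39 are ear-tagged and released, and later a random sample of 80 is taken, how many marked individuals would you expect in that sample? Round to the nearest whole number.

The marked fraction of the population is 39/217, so in a sample of 80 expect C·(M/N) marked.
E[R] = 39 × 80 / 217 = 3120 / 217 ≈ 14.4 → 14

expected recaptures ≈ 14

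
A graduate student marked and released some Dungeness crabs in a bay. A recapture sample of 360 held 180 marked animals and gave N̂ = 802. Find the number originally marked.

M = 401

From N = M·C/R: M = N·R / C = 802·180 / 360 = 144360 / 360 = 401.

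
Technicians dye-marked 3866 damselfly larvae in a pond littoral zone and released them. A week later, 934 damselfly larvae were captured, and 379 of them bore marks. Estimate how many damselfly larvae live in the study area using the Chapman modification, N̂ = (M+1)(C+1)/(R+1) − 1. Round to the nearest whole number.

N̂ = (3866+1)(934+1)/(379+1) − 1 = 3867·935/380 − 1
= 3615645/380 − 1 ≈ 9514.9 − 1 ≈ 9513.9 → 9514

N ≈ 9514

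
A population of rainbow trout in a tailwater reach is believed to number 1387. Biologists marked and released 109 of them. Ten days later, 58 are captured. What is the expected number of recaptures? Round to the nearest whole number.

expected recaptures ≈ 5

Expected recaptures E[R] = M·C / N.
E[R] = 109 × 58 / 1387 = 6322 / 1387 ≈ 4.6 → 5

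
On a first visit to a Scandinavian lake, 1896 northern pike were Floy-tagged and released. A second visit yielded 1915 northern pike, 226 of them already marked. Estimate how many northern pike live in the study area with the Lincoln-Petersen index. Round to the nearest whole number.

The marked fraction in the recapture sample should equal the marked fraction in the population: 226/1915 = 1896/N.
N = (1896 × 1915) / 226 = 3630840 / 226 ≈ 16065.7 → 16066

N ≈ 16,066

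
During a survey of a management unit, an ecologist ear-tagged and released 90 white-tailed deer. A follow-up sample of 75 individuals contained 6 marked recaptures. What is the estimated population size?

The marked fraction in the recapture sample should equal the marked fraction in the population: 6/75 = 90/N.
N = (90 × 75) / 6 = 6750 / 6 = 1125

N = 1125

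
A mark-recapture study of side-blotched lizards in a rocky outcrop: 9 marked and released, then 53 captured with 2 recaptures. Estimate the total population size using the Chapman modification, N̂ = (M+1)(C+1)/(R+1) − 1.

N = 179

N̂ = (9+1)(53+1)/(2+1) − 1 = 10·54/3 − 1
= 540/3 − 1 = 180 − 1 = 179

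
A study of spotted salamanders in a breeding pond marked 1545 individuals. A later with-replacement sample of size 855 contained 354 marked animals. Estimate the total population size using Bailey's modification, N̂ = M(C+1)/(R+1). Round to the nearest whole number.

N̂ = 1545·(855+1)/(354+1) = 1545·856/355 = 1322520/355 ≈ 3725.4 → 3725

N ≈ 3725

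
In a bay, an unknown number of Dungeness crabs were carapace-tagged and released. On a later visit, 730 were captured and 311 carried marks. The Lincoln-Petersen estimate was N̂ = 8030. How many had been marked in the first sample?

M = 3421

From N = M·C/R: M = N·R / C = 8030·311 / 730 = 2497330 / 730 = 3421.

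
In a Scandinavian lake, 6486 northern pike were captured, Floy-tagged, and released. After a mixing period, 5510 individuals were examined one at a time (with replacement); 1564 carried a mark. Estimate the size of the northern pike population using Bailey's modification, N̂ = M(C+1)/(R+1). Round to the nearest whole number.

N̂ = 6486·(5510+1)/(1564+1) = 6486·5511/1565 = 35744346/1565 ≈ 22839.8 → 22840

N ≈ 22,840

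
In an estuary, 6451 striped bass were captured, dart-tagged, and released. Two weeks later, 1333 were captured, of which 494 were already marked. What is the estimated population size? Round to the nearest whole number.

N ≈ 17,407

N = (6451 × 1333) / 494 = 8599183 / 494 ≈ 17407.3 → 17407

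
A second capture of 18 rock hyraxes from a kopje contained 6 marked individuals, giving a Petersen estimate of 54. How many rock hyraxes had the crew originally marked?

From N = M·C/R: M = N·R / C = 54·6 / 18 = 324 / 18 = 18.

M = 18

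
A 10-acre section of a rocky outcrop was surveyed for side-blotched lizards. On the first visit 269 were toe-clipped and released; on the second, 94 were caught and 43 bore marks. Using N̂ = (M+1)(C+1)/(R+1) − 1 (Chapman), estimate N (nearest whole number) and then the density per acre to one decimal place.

N̂ = 270·95/44 − 1 = 25650/44 − 1 ≈ 582.0 → 582
Density = N̂ / area = 582 / 10 ≈ 58.20 → 58.2 per acre

density ≈ 58.2 side-blotched lizards per acre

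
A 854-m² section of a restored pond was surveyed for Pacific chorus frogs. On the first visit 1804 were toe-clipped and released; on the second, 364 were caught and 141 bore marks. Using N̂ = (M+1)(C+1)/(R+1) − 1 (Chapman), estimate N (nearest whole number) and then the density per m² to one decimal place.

density ≈ 5.4 Pacific chorus frogs per m²

N̂ = 1805·365/142 − 1 = 658825/142 − 1 ≈ 4638.6 → 4639
Density = N̂ / area = 4639 / 854 ≈ 5.43 → 5.4 per m²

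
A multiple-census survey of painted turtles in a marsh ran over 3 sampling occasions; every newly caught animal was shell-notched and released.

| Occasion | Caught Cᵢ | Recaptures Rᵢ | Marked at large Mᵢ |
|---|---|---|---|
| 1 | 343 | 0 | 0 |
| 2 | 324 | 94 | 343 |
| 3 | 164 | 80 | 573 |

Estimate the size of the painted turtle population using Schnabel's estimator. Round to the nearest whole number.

N ≈ 1179

Σ MᵢCᵢ = 0·343 + 343·324 + 573·164 = 0 + 111132 + 93972 = 205104
Σ Rᵢ = 0 + 94 + 80 = 174
N̂ = 205104 / 174 ≈ 1178.8 → 1179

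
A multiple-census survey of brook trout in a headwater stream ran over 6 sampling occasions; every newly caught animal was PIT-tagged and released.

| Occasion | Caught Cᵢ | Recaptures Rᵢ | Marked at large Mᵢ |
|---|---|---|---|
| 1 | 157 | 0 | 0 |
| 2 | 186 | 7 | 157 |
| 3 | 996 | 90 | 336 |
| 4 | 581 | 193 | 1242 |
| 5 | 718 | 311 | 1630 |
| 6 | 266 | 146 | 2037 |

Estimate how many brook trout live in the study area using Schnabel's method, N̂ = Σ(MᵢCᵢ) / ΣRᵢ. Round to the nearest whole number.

Σ MᵢCᵢ = 0·157 + 157·186 + 336·996 + 1242·581 + 1630·718 + 2037·266 = 0 + 29202 + 334656 + 721602 + 1170340 + 541842 = 2797642
Σ Rᵢ = 0 + 7 + 90 + 193 + 311 + 146 = 747
N̂ = 2797642 / 747 ≈ 3745.2 → 3745

N ≈ 3745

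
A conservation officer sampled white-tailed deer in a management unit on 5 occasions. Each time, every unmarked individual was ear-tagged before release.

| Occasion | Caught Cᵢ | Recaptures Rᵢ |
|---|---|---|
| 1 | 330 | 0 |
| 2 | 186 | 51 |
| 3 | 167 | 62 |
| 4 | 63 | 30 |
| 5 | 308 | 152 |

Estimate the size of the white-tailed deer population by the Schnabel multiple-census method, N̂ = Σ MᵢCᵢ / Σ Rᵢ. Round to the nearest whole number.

N ≈ 1223

Marked at large before each occasion: Mᵢ = Σⱼ<ᵢ (Cⱼ − Rⱼ) → M1=0, M2=330, M3=465, M4=570, M5=603
Σ MᵢCᵢ = 0·330 + 330·186 + 465·167 + 570·63 + 603·308 = 0 + 61380 + 77655 + 35910 + 185724 = 360669
Σ Rᵢ = 0 + 51 + 62 + 30 + 152 = 295
N̂ = 360669 / 295 ≈ 1222.6 → 1223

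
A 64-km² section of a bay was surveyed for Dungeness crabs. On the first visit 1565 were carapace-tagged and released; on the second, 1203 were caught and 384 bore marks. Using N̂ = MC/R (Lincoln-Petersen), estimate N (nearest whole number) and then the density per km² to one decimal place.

N̂ = 1565·1203/384 = 1882695/384 ≈ 4902.9 → 4903
Density = N̂ / area = 4903 / 64 ≈ 76.61 → 76.6 per km²

density ≈ 76.6 Dungeness crabs per km²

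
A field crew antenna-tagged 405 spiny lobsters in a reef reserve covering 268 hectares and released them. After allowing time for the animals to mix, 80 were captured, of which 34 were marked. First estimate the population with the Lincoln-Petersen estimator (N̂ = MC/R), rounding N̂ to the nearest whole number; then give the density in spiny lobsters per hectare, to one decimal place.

density ≈ 3.6 spiny lobsters per hectare

N̂ = 405·80/34 = 32400/34 ≈ 952.9 → 953
Density = N̂ / area = 953 / 268 ≈ 3.56 → 3.6 per hectare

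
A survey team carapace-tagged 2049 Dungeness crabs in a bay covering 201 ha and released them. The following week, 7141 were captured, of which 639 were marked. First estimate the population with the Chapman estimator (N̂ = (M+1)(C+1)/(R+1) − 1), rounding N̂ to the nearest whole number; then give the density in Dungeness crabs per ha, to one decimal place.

density ≈ 113.8 Dungeness crabs per ha

N̂ = 2050·7142/640 − 1 = 14641100/640 − 1 ≈ 22875.7 → 22876
Density = N̂ / area = 22876 / 201 ≈ 113.81 → 113.8 per ha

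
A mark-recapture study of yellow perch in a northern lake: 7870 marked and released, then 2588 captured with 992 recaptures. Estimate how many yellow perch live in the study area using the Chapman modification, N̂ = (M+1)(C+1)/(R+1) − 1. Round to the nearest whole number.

N̂ = (7870+1)(2588+1)/(992+1) − 1 = 7871·2589/993 − 1
= 20378019/993 − 1 ≈ 20521.7 − 1 ≈ 20520.7 → 20521

N ≈ 20,521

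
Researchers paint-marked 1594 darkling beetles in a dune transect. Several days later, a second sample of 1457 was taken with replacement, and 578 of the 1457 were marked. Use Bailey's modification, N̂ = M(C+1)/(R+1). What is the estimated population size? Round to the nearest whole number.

N ≈ 4014

N̂ = 1594·(1457+1)/(578+1) = 1594·1458/579 = 2324052/579 ≈ 4013.9 → 4014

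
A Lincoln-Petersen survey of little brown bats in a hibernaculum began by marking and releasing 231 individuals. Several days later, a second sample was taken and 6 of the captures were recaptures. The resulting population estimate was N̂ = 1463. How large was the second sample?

C = 38

From N = M·C/R: C = N·R / M = 1463·6 / 231 = 8778 / 231 = 38.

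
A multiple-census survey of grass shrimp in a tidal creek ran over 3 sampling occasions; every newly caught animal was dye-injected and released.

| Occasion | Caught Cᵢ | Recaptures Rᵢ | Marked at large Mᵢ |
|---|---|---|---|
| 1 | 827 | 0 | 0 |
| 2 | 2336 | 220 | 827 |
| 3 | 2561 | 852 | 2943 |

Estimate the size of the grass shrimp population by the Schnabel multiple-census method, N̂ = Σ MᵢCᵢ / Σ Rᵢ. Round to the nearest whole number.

Σ MᵢCᵢ = 0·827 + 827·2336 + 2943·2561 = 0 + 1931872 + 7537023 = 9468895
Σ Rᵢ = 0 + 220 + 852 = 1072
N̂ = 9468895 / 1072 ≈ 8832.9 → 8833

N ≈ 8833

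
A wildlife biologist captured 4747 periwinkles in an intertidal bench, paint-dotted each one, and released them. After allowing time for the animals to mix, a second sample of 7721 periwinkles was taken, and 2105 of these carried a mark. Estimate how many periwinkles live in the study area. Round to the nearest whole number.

N = (4747 × 7721) / 2105 = 36651587 / 2105 ≈ 17411.7 → 17412

N ≈ 17,412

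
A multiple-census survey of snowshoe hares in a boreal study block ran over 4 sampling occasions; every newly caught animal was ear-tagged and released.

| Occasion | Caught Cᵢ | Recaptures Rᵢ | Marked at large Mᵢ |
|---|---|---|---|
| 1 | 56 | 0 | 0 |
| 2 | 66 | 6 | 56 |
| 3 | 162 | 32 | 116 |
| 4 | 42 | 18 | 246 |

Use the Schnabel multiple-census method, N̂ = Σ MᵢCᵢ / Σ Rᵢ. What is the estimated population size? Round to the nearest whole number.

N ≈ 586

Σ MᵢCᵢ = 0·56 + 56·66 + 116·162 + 246·42 = 0 + 3696 + 18792 + 10332 = 32820
Σ Rᵢ = 0 + 6 + 32 + 18 = 56
N̂ = 32820 / 56 ≈ 586.1 → 586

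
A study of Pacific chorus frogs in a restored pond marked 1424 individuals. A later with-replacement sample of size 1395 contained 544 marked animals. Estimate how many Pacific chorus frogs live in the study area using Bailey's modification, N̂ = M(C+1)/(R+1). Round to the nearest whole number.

N ≈ 3648

N̂ = 1424·(1395+1)/(544+1) = 1424·1396/545 = 1987904/545 ≈ 3647.5 → 3648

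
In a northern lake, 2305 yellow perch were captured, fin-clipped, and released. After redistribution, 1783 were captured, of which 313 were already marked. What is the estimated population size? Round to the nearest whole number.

N ≈ 13,130

N = (2305 × 1783) / 313 = 4109815 / 313 ≈ 13130.4 → 13130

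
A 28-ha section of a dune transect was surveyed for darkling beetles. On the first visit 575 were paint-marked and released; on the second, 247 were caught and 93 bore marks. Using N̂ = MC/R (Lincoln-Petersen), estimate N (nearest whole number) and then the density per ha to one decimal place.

density ≈ 54.5 darkling beetles per ha

N̂ = 575·247/93 = 142025/93 ≈ 1527.2 → 1527
Density = N̂ / area = 1527 / 28 ≈ 54.54 → 54.5 per ha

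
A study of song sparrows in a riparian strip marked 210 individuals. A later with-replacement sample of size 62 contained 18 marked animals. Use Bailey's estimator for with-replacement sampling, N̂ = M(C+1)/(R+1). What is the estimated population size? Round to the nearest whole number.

N̂ = 210·(62+1)/(18+1) = 210·63/19 = 13230/19 ≈ 696.3 → 696

N ≈ 696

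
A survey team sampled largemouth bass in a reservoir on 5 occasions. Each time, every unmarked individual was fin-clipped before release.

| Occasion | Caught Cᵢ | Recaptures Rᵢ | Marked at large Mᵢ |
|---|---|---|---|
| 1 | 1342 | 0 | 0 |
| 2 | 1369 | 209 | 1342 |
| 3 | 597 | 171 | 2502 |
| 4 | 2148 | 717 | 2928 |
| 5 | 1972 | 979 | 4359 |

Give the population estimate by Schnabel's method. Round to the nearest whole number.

N ≈ 8775

Σ MᵢCᵢ = 0·1342 + 1342·1369 + 2502·597 + 2928·2148 + 4359·1972 = 0 + 1837198 + 1493694 + 6289344 + 8595948 = 18216184
Σ Rᵢ = 0 + 209 + 171 + 717 + 979 = 2076
N̂ = 18216184 / 2076 ≈ 8774.7 → 8775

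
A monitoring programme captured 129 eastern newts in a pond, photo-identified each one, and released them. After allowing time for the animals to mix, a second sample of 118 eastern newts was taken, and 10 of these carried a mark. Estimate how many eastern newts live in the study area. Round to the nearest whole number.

N ≈ 1522

N = (129 × 118) / 10 = 15222 / 10 ≈ 1522.2 → 1522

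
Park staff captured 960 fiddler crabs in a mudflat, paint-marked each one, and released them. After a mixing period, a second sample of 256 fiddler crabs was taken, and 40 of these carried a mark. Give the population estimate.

N = 6144

The marked fraction in the recapture sample should equal the marked fraction in the population: 40/256 = 960/N.
N = (960 × 256) / 40 = 245760 / 40 = 6144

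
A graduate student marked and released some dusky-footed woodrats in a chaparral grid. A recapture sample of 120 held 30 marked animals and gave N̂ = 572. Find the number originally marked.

M = 143

From N = M·C/R: M = N·R / C = 572·30 / 120 = 17160 / 120 = 143.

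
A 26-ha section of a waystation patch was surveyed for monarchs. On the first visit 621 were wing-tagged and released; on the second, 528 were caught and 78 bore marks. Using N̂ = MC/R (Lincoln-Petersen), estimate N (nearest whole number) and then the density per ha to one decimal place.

N̂ = 621·528/78 = 327888/78 ≈ 4203.7 → 4204
Density = N̂ / area = 4204 / 26 ≈ 161.69 → 161.7 per ha

density ≈ 161.7 monarchs per ha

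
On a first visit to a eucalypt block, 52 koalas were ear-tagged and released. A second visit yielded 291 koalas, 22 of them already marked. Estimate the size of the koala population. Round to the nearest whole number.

N ≈ 688

N = (52 × 291) / 22 = 15132 / 22 ≈ 687.8 → 688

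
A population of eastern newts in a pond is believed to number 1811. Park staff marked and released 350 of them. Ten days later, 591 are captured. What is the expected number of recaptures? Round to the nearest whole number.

expected recaptures ≈ 114

The marked fraction of the population is 350/1811, so in a sample of 591 expect C·(M/N) marked.
E[R] = 350 × 591 / 1811 = 206850 / 1811 ≈ 114.2 → 114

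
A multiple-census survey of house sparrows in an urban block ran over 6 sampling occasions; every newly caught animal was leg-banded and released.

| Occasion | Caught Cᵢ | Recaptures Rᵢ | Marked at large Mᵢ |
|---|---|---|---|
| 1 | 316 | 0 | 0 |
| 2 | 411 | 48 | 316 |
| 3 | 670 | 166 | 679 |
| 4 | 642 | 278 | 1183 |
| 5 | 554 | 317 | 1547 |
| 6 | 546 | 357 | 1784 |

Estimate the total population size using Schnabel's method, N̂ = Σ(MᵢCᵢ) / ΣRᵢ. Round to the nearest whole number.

N ≈ 2723

Σ MᵢCᵢ = 0·316 + 316·411 + 679·670 + 1183·642 + 1547·554 + 1784·546 = 0 + 129876 + 454930 + 759486 + 857038 + 974064 = 3175394
Σ Rᵢ = 0 + 48 + 166 + 278 + 317 + 357 = 1166
N̂ = 3175394 / 1166 ≈ 2723.3 → 2723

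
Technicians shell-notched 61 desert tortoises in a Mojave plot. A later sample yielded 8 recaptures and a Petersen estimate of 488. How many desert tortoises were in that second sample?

From N = M·C/R: C = N·R / M = 488·8 / 61 = 3904 / 61 = 64.

C = 64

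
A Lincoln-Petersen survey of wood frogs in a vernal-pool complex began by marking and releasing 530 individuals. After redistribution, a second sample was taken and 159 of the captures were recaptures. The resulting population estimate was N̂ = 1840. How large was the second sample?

C = 552

From N = M·C/R: C = N·R / M = 1840·159 / 530 = 292560 / 530 = 552.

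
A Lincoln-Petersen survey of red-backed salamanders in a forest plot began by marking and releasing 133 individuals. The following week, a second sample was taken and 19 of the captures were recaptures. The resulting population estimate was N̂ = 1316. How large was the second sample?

C = 188

From N = M·C/R: C = N·R / M = 1316·19 / 133 = 25004 / 133 = 188.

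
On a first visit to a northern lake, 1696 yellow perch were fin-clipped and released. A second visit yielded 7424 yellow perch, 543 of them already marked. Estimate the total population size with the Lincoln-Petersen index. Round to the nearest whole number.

N ≈ 23,188

The marked fraction in the recapture sample should equal the marked fraction in the population: 543/7424 = 1696/N.
N = (1696 × 7424) / 543 = 12591104 / 543 ≈ 23188.0 → 23188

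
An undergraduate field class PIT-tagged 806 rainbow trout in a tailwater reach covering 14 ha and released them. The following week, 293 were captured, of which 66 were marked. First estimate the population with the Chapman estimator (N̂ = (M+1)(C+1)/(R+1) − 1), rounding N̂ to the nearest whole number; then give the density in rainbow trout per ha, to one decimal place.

N̂ = 807·294/67 − 1 = 237258/67 − 1 ≈ 3540.2 → 3540
Density = N̂ / area = 3540 / 14 ≈ 252.86 → 252.9 per ha

density ≈ 252.9 rainbow trout per ha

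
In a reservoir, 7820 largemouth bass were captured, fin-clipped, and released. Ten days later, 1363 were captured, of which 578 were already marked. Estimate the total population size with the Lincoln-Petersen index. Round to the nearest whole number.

N = (7820 × 1363) / 578 = 10658660 / 578 ≈ 18440.6 → 18441

N ≈ 18,441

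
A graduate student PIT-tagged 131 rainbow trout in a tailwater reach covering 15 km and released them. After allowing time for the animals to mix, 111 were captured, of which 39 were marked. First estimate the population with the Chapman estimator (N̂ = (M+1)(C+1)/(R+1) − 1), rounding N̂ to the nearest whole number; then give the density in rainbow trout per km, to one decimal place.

density ≈ 24.6 rainbow trout per km

N̂ = 132·112/40 − 1 = 14784/40 − 1 ≈ 368.6 → 369
Density = N̂ / area = 369 / 15 ≈ 24.60 → 24.6 per km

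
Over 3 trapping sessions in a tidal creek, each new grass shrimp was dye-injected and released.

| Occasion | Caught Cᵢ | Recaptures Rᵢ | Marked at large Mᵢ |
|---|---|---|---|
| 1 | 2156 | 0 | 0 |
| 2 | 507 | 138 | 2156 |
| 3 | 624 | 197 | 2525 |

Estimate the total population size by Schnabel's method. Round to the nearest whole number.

N ≈ 7966

Σ MᵢCᵢ = 0·2156 + 2156·507 + 2525·624 = 0 + 1093092 + 1575600 = 2668692
Σ Rᵢ = 0 + 138 + 197 = 335
N̂ = 2668692 / 335 ≈ 7966.2 → 7966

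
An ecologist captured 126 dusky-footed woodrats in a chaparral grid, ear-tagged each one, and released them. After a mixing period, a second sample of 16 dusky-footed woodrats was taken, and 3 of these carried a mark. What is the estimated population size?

N = (126 × 16) / 3 = 2016 / 3 = 672

N = 672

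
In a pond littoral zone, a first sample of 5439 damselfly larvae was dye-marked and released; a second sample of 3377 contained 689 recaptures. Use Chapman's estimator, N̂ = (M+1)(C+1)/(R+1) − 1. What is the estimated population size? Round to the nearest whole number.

N̂ = (5439+1)(3377+1)/(689+1) − 1 = 5440·3378/690 − 1
= 18376320/690 − 1 ≈ 26632.3 − 1 ≈ 26631.3 → 26631

N ≈ 26,631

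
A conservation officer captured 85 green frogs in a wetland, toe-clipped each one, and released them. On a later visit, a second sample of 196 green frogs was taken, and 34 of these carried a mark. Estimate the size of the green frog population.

N = 490

If marked individuals mix randomly, R/C ≈ M/N, giving N ≈ M·C/R.
N = (85 × 196) / 34 = 16660 / 34 = 490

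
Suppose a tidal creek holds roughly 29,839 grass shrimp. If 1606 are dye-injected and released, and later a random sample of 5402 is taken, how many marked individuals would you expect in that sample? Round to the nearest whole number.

expected recaptures ≈ 291

The marked fraction of the population is 1606/29839, so in a sample of 5402 expect C·(M/N) marked.
E[R] = 1606 × 5402 / 29839 = 8675612 / 29839 ≈ 290.7 → 291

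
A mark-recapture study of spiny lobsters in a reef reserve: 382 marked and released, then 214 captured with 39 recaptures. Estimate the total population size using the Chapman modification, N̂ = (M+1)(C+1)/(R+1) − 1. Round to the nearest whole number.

N̂ = (382+1)(214+1)/(39+1) − 1 = 383·215/40 − 1
= 82345/40 − 1 ≈ 2058.6 − 1 ≈ 2057.6 → 2058

N ≈ 2058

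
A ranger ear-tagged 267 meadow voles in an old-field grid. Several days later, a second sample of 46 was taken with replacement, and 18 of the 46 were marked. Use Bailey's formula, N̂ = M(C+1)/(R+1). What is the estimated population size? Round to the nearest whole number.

N ≈ 660

N̂ = 267·(46+1)/(18+1) = 267·47/19 = 12549/19 ≈ 660.47 → 660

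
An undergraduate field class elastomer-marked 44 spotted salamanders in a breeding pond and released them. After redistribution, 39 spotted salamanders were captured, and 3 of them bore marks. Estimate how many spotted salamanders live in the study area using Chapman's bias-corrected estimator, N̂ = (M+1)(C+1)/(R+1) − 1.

N = 449

N̂ = (44+1)(39+1)/(3+1) − 1 = 45·40/4 − 1
= 1800/4 − 1 = 450 − 1 = 449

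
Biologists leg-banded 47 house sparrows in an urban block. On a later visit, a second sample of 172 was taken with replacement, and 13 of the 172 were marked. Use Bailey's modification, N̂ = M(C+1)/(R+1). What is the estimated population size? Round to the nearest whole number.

N ≈ 581

N̂ = 47·(172+1)/(13+1) = 47·173/14 = 8131/14 ≈ 580.8 → 581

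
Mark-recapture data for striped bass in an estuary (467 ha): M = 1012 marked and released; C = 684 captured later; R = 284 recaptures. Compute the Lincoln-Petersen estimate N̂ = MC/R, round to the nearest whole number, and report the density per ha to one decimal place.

N̂ = 1012·684/284 = 692208/284 ≈ 2437.4 → 2437
Density = N̂ / area = 2437 / 467 ≈ 5.22 → 5.2 per ha

density ≈ 5.2 striped bass per ha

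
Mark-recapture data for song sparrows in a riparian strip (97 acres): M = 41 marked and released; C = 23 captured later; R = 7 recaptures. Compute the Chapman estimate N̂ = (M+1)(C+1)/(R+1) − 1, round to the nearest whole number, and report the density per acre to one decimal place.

N̂ = 42·24/8 − 1 = 1008/8 − 1 = 125
Density = N̂ / area = 125 / 97 ≈ 1.29 → 1.3 per acre

density ≈ 1.3 song sparrows per acre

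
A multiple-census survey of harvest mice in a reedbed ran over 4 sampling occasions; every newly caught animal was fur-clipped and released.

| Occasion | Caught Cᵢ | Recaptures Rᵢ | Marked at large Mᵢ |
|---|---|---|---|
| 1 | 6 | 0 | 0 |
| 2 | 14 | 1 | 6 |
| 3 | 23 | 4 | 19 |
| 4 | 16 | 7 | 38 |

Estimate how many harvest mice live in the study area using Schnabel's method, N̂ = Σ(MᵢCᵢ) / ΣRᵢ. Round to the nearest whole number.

N ≈ 94

Σ MᵢCᵢ = 0·6 + 6·14 + 19·23 + 38·16 = 0 + 84 + 437 + 608 = 1129
Σ Rᵢ = 0 + 1 + 4 + 7 = 12
N̂ = 1129 / 12 ≈ 94.1 → 94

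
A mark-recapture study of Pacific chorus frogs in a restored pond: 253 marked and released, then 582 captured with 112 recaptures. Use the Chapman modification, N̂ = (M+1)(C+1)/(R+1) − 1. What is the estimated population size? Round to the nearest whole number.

N ≈ 1309

N̂ = (253+1)(582+1)/(112+1) − 1 = 254·583/113 − 1
= 148082/113 − 1 ≈ 1310.46 − 1 ≈ 1309.46 → 1309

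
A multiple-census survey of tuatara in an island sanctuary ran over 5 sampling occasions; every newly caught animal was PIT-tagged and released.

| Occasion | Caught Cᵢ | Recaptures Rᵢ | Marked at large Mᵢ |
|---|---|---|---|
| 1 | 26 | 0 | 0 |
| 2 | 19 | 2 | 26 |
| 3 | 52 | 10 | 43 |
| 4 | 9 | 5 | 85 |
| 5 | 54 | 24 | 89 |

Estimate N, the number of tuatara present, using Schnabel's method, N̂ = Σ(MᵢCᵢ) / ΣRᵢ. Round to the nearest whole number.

N ≈ 202

Σ MᵢCᵢ = 0·26 + 26·19 + 43·52 + 85·9 + 89·54 = 0 + 494 + 2236 + 765 + 4806 = 8301
Σ Rᵢ = 0 + 2 + 10 + 5 + 24 = 41
N̂ = 8301 / 41 ≈ 202.46 → 202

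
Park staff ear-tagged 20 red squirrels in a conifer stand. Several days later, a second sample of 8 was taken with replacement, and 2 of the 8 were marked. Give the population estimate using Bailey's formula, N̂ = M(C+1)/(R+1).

N̂ = 20·(8+1)/(2+1) = 20·9/3 = 180/3 = 60

N = 60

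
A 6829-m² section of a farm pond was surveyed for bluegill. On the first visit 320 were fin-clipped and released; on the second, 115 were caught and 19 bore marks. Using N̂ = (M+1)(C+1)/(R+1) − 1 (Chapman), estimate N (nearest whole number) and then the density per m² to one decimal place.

density ≈ 0.3 bluegill per m²

N̂ = 321·116/20 − 1 = 37236/20 − 1 ≈ 1860.8 → 1861
Density = N̂ / area = 1861 / 6829 ≈ 0.27 → 0.3 per m²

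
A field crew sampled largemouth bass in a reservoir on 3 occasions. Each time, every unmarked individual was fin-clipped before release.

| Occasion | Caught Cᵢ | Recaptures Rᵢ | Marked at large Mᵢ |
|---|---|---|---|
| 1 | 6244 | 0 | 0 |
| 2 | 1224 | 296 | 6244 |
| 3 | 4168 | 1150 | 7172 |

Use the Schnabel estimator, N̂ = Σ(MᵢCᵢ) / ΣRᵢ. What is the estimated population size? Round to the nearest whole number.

N ≈ 25,958

Σ MᵢCᵢ = 0·6244 + 6244·1224 + 7172·4168 = 0 + 7642656 + 29892896 = 37535552
Σ Rᵢ = 0 + 296 + 1150 = 1446
N̂ = 37535552 / 1446 ≈ 25958.2 → 25958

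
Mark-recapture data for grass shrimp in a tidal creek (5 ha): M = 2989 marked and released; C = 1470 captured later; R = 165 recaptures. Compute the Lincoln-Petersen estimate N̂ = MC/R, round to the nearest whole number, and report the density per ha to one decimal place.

density ≈ 5325.8 grass shrimp per ha

N̂ = 2989·1470/165 = 4393830/165 ≈ 26629.3 → 26629
Density = N̂ / area = 26629 / 5 ≈ 5325.80 → 5325.8 per ha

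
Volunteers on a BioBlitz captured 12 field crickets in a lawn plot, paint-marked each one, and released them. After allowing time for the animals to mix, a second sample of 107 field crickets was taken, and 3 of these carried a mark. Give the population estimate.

N = (12 × 107) / 3 = 1284 / 3 = 428

N = 428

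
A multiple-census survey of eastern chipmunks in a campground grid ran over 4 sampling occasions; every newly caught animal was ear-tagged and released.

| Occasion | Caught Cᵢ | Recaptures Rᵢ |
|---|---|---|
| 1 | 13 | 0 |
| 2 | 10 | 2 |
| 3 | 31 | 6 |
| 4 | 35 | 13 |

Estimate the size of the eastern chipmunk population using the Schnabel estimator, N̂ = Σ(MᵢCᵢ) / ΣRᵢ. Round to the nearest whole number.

N ≈ 114

Marked at large before each occasion: Mᵢ = Σⱼ<ᵢ (Cⱼ − Rⱼ) → M1=0, M2=13, M3=21, M4=46
Σ MᵢCᵢ = 0·13 + 13·10 + 21·31 + 46·35 = 0 + 130 + 651 + 1610 = 2391
Σ Rᵢ = 0 + 2 + 6 + 13 = 21
N̂ = 2391 / 21 ≈ 113.9 → 114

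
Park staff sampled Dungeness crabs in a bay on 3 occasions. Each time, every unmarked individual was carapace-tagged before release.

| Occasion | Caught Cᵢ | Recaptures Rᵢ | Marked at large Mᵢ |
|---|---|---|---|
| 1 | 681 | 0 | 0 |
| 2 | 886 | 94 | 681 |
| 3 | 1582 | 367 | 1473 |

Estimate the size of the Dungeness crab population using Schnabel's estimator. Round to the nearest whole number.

N ≈ 6364

Σ MᵢCᵢ = 0·681 + 681·886 + 1473·1582 = 0 + 603366 + 2330286 = 2933652
Σ Rᵢ = 0 + 94 + 367 = 461
N̂ = 2933652 / 461 ≈ 6363.7 → 6364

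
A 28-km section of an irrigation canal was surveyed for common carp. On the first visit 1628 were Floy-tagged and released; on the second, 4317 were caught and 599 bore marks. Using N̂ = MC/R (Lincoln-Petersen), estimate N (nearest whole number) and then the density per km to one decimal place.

density ≈ 419.0 common carp per km

N̂ = 1628·4317/599 = 7028076/599 ≈ 11733.0 → 11733
Density = N̂ / area = 11733 / 28 ≈ 419.04 → 419.0 per km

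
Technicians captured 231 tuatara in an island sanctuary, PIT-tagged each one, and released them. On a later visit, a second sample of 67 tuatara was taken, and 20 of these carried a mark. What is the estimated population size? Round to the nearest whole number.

Lincoln-Petersen assumes M/N = R/C, so N = M·C / R.
N = (231 × 67) / 20 = 15477 / 20 ≈ 773.9 → 774

N ≈ 774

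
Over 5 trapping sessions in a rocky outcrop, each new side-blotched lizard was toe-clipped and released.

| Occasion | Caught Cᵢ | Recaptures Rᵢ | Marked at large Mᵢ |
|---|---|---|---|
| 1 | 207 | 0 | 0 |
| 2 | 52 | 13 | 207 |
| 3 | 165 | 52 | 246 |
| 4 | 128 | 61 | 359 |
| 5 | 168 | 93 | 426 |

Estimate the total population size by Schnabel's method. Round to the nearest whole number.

Σ MᵢCᵢ = 0·207 + 207·52 + 246·165 + 359·128 + 426·168 = 0 + 10764 + 40590 + 45952 + 71568 = 168874
Σ Rᵢ = 0 + 13 + 52 + 61 + 93 = 219
N̂ = 168874 / 219 ≈ 771.1 → 771

N ≈ 771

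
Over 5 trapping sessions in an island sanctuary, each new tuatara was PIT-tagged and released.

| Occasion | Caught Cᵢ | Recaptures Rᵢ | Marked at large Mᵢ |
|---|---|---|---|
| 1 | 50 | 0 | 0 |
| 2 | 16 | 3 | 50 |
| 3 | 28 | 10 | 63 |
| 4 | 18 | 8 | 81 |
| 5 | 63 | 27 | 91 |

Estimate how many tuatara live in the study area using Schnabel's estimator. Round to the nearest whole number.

N ≈ 203

Σ MᵢCᵢ = 0·50 + 50·16 + 63·28 + 81·18 + 91·63 = 0 + 800 + 1764 + 1458 + 5733 = 9755
Σ Rᵢ = 0 + 3 + 10 + 8 + 27 = 48
N̂ = 9755 / 48 ≈ 203.2 → 203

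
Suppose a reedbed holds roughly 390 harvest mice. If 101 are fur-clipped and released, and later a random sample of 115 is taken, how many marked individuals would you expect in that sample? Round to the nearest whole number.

expected recaptures ≈ 30

The marked fraction of the population is 101/390, so in a sample of 115 expect C·(M/N) marked.
E[R] = 101 × 115 / 390 = 11615 / 390 ≈ 29.8 → 30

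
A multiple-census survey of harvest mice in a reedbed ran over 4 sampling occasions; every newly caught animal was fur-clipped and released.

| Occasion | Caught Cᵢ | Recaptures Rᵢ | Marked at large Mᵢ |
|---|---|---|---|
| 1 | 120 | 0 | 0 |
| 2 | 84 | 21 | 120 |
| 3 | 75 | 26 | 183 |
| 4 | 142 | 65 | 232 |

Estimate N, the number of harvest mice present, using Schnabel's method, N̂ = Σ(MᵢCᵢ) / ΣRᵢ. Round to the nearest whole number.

N ≈ 507

Σ MᵢCᵢ = 0·120 + 120·84 + 183·75 + 232·142 = 0 + 10080 + 13725 + 32944 = 56749
Σ Rᵢ = 0 + 21 + 26 + 65 = 112
N̂ = 56749 / 112 ≈ 506.7 → 507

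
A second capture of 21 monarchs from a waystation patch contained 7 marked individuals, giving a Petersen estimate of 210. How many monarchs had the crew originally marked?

M = 70

From N = M·C/R: M = N·R / C = 210·7 / 21 = 1470 / 21 = 70.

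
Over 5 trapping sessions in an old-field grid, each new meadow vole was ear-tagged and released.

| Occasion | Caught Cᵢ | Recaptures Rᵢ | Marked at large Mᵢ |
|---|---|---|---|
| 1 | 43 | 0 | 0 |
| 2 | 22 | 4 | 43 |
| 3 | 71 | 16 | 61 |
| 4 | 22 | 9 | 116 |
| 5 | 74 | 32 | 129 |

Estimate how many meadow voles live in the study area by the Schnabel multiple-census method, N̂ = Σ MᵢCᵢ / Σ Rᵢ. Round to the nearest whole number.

N ≈ 285

Σ MᵢCᵢ = 0·43 + 43·22 + 61·71 + 116·22 + 129·74 = 0 + 946 + 4331 + 2552 + 9546 = 17375
Σ Rᵢ = 0 + 4 + 16 + 9 + 32 = 61
N̂ = 17375 / 61 ≈ 284.8 → 285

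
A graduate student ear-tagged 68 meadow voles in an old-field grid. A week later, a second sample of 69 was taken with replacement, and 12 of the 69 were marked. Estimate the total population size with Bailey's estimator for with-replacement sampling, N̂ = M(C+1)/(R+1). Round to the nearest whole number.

N̂ = 68·(69+1)/(12+1) = 68·70/13 = 4760/13 ≈ 366.2 → 366

N ≈ 366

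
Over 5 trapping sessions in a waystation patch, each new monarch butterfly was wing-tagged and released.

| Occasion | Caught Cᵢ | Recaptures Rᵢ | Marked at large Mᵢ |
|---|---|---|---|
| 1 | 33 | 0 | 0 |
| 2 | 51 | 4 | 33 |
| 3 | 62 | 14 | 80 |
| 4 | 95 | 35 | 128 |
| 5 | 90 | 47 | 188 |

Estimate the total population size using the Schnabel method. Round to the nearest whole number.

N ≈ 357

Σ MᵢCᵢ = 0·33 + 33·51 + 80·62 + 128·95 + 188·90 = 0 + 1683 + 4960 + 12160 + 16920 = 35723
Σ Rᵢ = 0 + 4 + 14 + 35 + 47 = 100
N̂ = 35723 / 100 ≈ 357.2 → 357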